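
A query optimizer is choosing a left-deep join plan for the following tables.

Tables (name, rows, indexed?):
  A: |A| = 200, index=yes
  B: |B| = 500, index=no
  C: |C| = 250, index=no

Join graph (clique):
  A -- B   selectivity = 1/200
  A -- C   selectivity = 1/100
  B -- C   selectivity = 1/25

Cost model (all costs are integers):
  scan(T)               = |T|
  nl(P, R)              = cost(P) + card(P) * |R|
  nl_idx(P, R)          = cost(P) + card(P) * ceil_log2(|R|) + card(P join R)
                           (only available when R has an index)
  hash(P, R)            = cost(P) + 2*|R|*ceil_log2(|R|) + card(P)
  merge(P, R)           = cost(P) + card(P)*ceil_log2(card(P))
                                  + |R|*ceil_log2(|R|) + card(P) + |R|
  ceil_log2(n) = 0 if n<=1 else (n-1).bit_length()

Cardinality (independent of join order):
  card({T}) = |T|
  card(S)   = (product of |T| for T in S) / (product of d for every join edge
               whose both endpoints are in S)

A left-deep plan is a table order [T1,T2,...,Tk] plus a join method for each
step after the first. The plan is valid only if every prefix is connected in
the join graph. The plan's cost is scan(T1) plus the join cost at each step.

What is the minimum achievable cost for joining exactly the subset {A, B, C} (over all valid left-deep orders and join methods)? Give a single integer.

8700

Selinger DP over subsets of {A,B,C}:
  {A}: scan cost=200, card=200
  {B}: scan cost=500, card=500
  {C}: scan cost=250, card=250
  {AB}: card=500; try (A,hash)→4200, (A,nl_idx)→5000, (B,merge)→7000, (A,merge)→7300, (B,hash)→9400, (B,nl)→100200 …(+1); best=4200 via (A,hash)
  {AC}: card=500; try (A,nl_idx)→2750, (A,hash)→3700, (C,merge)→4250, (A,merge)→4300, (C,hash)→4400, (C,nl)→50200 …(+1); best=2750 via (A,nl_idx)
  {BC}: card=5000; try (C,hash)→5000, (B,merge)→7500, (C,merge)→7750, (B,hash)→9500, (B,nl)→125250, (C,nl)→125500; best=5000 via (C,hash)
  {ABC}: card=50; try (C,hash)→8700, (C,merge)→11450, (B,hash)→12250, (B,merge)→12750, (A,hash)→13200, (A,nl_idx)→45050 …(+4); best=8700 via (C,hash)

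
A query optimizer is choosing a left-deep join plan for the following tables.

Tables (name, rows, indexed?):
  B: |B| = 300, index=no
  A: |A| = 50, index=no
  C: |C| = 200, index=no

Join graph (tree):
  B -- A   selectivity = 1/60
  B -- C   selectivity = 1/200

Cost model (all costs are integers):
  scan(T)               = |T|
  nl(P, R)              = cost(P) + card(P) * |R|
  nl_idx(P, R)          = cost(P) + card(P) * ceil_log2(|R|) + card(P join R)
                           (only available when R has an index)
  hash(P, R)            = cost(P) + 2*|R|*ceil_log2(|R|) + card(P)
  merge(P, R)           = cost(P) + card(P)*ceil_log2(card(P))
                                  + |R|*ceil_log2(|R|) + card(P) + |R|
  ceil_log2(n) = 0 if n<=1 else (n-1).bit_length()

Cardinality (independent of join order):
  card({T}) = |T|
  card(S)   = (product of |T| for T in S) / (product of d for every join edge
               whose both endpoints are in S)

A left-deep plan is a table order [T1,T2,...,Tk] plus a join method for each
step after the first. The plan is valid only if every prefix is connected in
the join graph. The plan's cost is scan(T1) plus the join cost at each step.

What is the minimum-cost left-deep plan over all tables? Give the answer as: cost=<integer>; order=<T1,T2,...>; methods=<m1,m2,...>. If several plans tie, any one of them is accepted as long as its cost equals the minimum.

cost=4650; order=B,A,C; methods=hash,hash

Selinger DP (subsets sized 1..n):
  {B}: scan cost=300, card=300
  {A}: scan cost=50, card=50
  {C}: scan cost=200, card=200
  {AB}: card=250; try (A,hash)→1200, (B,merge)→3400, (A,merge)→3650, (B,hash)→5500, (B,nl)→15050, (A,nl)→15300; best=1200 via (A,hash)
  {BC}: card=300; try (C,hash)→3800, (B,merge)→5000, (C,merge)→5100, (B,hash)→5800, (B,nl)→60200, (C,nl)→60300; best=3800 via (C,hash)
  {ABC}: card=250; try (C,hash)→4650, (A,hash)→4700, (C,merge)→5250, (A,merge)→7150, (A,nl)→18800, (C,nl)→51200; best=4650 via (C,hash)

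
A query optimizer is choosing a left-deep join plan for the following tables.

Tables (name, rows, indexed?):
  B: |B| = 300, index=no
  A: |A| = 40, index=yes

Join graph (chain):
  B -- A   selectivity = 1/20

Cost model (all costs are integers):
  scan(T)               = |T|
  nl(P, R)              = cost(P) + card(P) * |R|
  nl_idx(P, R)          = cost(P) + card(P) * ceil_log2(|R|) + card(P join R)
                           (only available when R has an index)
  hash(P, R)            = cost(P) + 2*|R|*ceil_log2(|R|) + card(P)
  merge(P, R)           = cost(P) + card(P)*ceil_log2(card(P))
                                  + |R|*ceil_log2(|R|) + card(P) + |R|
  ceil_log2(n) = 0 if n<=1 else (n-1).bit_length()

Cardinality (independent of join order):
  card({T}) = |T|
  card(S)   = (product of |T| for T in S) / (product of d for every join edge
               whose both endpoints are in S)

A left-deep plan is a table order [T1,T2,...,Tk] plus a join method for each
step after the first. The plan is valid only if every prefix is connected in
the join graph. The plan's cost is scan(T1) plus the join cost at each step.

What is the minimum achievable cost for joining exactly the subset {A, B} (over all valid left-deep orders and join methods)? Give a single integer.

1080

Selinger DP over subsets of {A,B}:
  {B}: scan cost=300, card=300
  {A}: scan cost=40, card=40
  {AB}: card=600; try (A,hash)→1080, (A,nl_idx)→2700, (B,merge)→3320, (A,merge)→3580, (B,hash)→5480, (B,nl)→12040 …(+1); best=1080 via (A,hash)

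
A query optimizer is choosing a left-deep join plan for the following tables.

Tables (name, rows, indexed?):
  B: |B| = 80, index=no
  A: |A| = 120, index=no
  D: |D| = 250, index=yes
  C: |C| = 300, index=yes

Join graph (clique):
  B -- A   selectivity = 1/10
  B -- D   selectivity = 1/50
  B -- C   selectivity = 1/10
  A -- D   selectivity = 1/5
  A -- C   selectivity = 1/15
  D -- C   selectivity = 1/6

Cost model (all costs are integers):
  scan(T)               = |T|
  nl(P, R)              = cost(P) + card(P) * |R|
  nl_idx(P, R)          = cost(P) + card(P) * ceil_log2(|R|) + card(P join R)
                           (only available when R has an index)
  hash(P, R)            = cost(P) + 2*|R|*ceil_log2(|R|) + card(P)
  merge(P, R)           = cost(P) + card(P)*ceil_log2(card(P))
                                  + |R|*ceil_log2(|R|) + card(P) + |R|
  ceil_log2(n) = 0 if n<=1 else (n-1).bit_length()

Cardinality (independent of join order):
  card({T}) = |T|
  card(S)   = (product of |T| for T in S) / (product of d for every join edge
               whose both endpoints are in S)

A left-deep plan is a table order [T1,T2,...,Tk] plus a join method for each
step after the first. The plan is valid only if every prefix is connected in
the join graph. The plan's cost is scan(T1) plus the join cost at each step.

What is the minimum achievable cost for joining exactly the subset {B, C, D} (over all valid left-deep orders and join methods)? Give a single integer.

6720

Selinger DP over subsets of {B,C,D}:
  {B}: scan cost=80, card=80
  {D}: scan cost=250, card=250
  {C}: scan cost=300, card=300
  {BD}: card=400; try (D,nl_idx)→1120, (B,hash)→1620, (D,merge)→2970, (B,merge)→3140, (D,hash)→4160, (D,nl)→20080 …(+1); best=1120 via (D,nl_idx)
  {BC}: card=2400; try (B,hash)→1720, (C,nl_idx)→3200, (C,merge)→3720, (B,merge)→3940, (C,hash)→5560, (C,nl)→24080 …(+1); best=1720 via (B,hash)
  {CD}: card=12500; try (D,hash)→4600, (C,merge)→5500, (D,merge)→5550, (C,hash)→5900, (C,nl_idx)→15000, (D,nl_idx)→15200 …(+2); best=4600 via (D,hash)
  {BCD}: card=2000; try (C,nl_idx)→6720, (C,hash)→6920, (D,hash)→8120, (C,merge)→8120, (B,hash)→18220, (D,nl_idx)→22920 …(+5); best=6720 via (C,nl_idx)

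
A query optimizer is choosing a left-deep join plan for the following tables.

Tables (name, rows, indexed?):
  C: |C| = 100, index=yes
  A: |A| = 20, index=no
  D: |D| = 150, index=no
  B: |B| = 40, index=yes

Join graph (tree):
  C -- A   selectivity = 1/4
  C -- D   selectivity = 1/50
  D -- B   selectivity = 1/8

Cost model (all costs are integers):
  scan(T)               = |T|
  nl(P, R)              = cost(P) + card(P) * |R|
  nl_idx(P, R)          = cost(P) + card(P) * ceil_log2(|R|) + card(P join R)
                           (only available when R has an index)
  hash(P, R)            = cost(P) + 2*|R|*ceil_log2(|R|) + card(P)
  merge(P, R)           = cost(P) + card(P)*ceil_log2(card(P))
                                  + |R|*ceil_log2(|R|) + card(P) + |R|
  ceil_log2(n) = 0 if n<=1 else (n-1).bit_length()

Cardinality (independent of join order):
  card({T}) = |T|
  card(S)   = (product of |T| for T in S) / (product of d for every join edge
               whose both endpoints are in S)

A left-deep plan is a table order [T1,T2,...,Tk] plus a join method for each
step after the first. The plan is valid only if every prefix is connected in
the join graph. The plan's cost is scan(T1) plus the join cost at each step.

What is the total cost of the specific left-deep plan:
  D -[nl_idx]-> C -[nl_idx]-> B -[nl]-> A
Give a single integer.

34800

step 1: scan D: cost=150, card=150
step 2: join C via nl_idx
    card(P join C) = 150*100/(50) = 300
    cost = 150 + 150*7 + 300 = 1500
step 3: join B via nl_idx
    card(P join B) = 300*40/(8) = 1500
    cost = 1500 + 300*6 + 1500 = 4800
step 4: join A via nl
    card(P join A) = 1500*20/(4) = 7500
    cost = 4800 + 1500*20 = 34800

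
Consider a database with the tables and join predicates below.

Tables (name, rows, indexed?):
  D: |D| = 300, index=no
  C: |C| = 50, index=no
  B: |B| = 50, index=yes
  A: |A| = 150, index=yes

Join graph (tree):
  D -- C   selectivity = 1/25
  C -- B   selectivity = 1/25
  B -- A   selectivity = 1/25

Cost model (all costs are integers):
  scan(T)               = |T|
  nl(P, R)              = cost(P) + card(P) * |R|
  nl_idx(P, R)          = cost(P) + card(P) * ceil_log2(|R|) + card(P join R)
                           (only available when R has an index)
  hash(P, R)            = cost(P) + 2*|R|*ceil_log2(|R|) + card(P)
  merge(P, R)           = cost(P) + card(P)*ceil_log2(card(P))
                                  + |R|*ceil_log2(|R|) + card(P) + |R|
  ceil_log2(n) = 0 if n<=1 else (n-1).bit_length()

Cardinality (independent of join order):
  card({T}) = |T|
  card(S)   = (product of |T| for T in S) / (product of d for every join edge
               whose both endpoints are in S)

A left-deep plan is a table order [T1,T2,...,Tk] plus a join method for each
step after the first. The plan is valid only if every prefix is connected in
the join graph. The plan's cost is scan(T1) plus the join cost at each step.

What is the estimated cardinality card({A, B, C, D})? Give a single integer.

Tables in S: A(150), B(50), C(50), D(300)
Edges inside S: D-C(d=25), C-B(d=25), B-A(d=25)
numerator = 150 * 50 * 50 * 300 = 112500000
denominator = 25 * 25 * 25 = 15625
card(S) = 112500000 / 15625 = 7200

7200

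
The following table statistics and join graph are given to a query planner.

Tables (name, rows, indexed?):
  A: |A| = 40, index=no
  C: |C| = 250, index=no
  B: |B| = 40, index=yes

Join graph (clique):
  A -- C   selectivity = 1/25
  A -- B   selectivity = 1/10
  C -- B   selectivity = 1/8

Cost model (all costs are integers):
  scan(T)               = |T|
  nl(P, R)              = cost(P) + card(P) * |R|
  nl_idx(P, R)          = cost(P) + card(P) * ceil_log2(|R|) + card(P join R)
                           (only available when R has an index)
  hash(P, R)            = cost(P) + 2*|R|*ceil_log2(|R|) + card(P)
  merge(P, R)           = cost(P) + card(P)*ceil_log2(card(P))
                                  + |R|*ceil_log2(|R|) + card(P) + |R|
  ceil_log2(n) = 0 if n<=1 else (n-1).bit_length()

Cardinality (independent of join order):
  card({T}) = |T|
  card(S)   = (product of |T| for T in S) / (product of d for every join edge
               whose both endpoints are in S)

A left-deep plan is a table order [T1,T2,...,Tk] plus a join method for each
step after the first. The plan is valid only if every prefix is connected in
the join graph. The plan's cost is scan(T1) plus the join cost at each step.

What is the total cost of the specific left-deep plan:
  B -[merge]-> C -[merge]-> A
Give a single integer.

step 1: scan B: cost=40, card=40
step 2: join C via merge
    card(P join C) = 40*250/(8) = 1250
    cost = 40 + 40*6 + 250*8 + 40 + 250 = 2570
step 3: join A via merge
    card(P join A) = 1250*40/(25*10) = 200
    cost = 2570 + 1250*11 + 40*6 + 1250 + 40 = 17850

17850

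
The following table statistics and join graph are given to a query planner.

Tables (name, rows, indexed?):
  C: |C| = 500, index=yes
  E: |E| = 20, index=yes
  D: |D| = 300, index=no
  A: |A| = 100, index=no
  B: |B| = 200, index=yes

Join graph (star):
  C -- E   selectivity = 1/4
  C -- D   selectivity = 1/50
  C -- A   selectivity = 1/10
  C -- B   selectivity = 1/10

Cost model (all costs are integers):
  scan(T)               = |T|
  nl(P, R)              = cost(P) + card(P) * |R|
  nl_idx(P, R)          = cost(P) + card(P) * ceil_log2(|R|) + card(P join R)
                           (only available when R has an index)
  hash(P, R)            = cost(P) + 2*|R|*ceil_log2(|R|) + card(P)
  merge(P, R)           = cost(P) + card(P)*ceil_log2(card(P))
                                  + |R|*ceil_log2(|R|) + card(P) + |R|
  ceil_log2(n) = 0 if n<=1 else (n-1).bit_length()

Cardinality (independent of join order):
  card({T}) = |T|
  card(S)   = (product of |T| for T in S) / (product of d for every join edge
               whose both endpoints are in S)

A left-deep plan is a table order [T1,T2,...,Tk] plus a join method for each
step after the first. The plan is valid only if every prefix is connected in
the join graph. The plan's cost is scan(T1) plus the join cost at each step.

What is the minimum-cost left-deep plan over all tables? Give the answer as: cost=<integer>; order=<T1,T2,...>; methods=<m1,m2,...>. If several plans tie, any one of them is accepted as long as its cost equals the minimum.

cost=178700; order=C,E,D,A,B; methods=hash,hash,hash,hash

Selinger DP (subsets sized 1..n):
  {C}: scan cost=500, card=500
  {E}: scan cost=20, card=20
  {D}: scan cost=300, card=300
  {A}: scan cost=100, card=100
  {B}: scan cost=200, card=200
  {CE}: card=2500; try (E,hash)→1200, (C,nl_idx)→2700, (C,merge)→5140, (E,nl_idx)→5500, (E,merge)→5620, (C,hash)→9040 …(+2); best=1200 via (E,hash)
  {CD}: card=3000; try (C,nl_idx)→6000, (D,hash)→6400, (C,merge)→8300, (D,merge)→8500, (C,hash)→9600, (C,nl)→150300 …(+1); best=6000 via (C,nl_idx)
  {AC}: card=5000; try (A,hash)→2400, (C,merge)→5900, (C,nl_idx)→6000, (A,merge)→6300, (C,hash)→9200, (C,nl)→50100 …(+1); best=2400 via (A,hash)
  {BC}: card=10000; try (B,hash)→4200, (C,merge)→7000, (B,merge)→7300, (C,hash)→9400, (C,nl_idx)→12000, (B,nl_idx)→14500 …(+2); best=4200 via (B,hash)
  {CDE}: card=15000; try (D,hash)→9100, (E,hash)→9200, (E,nl_idx)→36000, (D,merge)→36700, (E,merge)→45120, (E,nl)→66000 …(+1); best=9100 via (D,hash)
  {ACE}: card=25000; try (A,hash)→5100, (E,hash)→7600, (A,merge)→34500, (E,nl_idx)→52400, (E,merge)→72520, (E,nl)→102400 …(+1); best=5100 via (A,hash)
  {BCE}: card=50000; try (B,hash)→6900, (E,hash)→14400, (B,merge)→35500, (B,nl_idx)→71200, (E,nl_idx)→104200, (E,merge)→154320 …(+2); best=6900 via (B,hash)
  {ACD}: card=30000; try (A,hash)→10400, (D,hash)→12800, (A,merge)→45800, (D,merge)→75400, (A,nl)→306000, (D,nl)→1502400; best=10400 via (A,hash)
  {BCD}: card=60000; try (B,hash)→12200, (D,hash)→19600, (B,merge)→46800, (B,nl_idx)→90000, (D,merge)→157200, (B,nl)→606000 …(+1); best=12200 via (B,hash)
  {ABC}: card=100000; try (B,hash)→10600, (A,hash)→15600, (B,merge)→74200, (B,nl_idx)→142400, (A,merge)→155000, (B,nl)→1002400 …(+1); best=10600 via (B,hash)
  {ACDE}: card=150000; try (A,hash)→25500, (D,hash)→35500, (E,hash)→40600, (A,merge)→234900, (E,nl_idx)→310400, (D,merge)→408100 …(+4); best=25500 via (A,hash)
  {BCDE}: card=300000; try (B,hash)→27300, (D,hash)→62300, (E,hash)→72400, (B,merge)→235900, (B,nl_idx)→429100, (E,nl_idx)→612200 …(+5); best=27300 via (B,hash)
  {ABCE}: card=500000; try (B,hash)→33300, (A,hash)→58300, (E,hash)→110800, (B,merge)→406900, (B,nl_idx)→705100, (A,merge)→857700 …(+5); best=33300 via (B,hash)
  {ABCD}: card=600000; try (B,hash)→43600, (A,hash)→73600, (D,hash)→116000, (B,merge)→492200, (B,nl_idx)→850400, (A,merge)→1033000 …(+4); best=43600 via (B,hash)
  {ABCDE}: card=3000000; try (B,hash)→178700, (A,hash)→328700, (D,hash)→538700, (E,hash)→643800, (B,merge)→2877300, (B,nl_idx)→4225500 …(+8); best=178700 via (B,hash)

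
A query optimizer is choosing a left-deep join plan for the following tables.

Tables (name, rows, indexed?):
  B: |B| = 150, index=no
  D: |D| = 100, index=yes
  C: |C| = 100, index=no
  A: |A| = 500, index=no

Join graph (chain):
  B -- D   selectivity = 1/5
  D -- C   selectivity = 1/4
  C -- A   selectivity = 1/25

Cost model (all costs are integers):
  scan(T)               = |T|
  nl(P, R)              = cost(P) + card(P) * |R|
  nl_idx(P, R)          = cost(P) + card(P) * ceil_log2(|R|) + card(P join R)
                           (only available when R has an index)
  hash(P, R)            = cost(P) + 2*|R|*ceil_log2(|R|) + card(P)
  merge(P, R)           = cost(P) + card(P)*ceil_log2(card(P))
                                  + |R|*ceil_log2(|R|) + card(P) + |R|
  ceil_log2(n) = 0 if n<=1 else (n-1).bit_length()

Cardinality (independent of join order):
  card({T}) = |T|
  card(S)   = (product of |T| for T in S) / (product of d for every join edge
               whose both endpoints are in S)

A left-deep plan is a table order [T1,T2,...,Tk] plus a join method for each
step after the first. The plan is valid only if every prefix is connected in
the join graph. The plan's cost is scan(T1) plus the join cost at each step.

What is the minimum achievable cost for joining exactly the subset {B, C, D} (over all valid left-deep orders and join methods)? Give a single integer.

Selinger DP over subsets of {B,C,D}:
  {B}: scan cost=150, card=150
  {D}: scan cost=100, card=100
  {C}: scan cost=100, card=100
  {BD}: card=3000; try (D,hash)→1700, (B,merge)→2250, (D,merge)→2300, (B,hash)→2600, (D,nl_idx)→4200, (B,nl)→15100 …(+1); best=1700 via (D,hash)
  {CD}: card=2500; try (D,hash)→1600, (C,hash)→1600, (D,merge)→1700, (C,merge)→1700, (D,nl_idx)→3300, (D,nl)→10100 …(+1); best=1600 via (D,hash)
  {BCD}: card=75000; try (C,hash)→6100, (B,hash)→6500, (B,merge)→35450, (C,merge)→41500, (C,nl)→301700, (B,nl)→376600; best=6100 via (C,hash)

6100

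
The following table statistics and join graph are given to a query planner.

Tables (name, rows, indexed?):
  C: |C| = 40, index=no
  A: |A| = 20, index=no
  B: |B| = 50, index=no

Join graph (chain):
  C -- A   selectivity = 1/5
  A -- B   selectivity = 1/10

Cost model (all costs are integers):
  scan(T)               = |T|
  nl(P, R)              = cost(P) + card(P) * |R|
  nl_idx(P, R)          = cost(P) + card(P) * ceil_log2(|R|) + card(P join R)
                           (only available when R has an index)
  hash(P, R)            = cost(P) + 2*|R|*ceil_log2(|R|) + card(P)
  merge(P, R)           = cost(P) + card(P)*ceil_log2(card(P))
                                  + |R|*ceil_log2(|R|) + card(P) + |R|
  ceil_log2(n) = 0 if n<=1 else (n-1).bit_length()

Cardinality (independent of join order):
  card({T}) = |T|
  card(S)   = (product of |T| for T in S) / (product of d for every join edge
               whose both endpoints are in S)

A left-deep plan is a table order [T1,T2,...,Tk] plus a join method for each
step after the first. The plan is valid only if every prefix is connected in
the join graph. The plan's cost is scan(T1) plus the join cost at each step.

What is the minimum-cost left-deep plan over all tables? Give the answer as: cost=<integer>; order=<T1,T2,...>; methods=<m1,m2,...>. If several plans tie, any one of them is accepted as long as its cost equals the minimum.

Selinger DP (subsets sized 1..n):
  {C}: scan cost=40, card=40
  {A}: scan cost=20, card=20
  {B}: scan cost=50, card=50
  {AC}: card=160; try (A,hash)→280, (C,merge)→420, (A,merge)→440, (C,hash)→520, (C,nl)→820, (A,nl)→840; best=280 via (A,hash)
  {AB}: card=100; try (A,hash)→300, (B,merge)→490, (A,merge)→520, (B,hash)→640, (B,nl)→1020, (A,nl)→1050; best=300 via (A,hash)
  {ABC}: card=800; try (C,hash)→880, (B,hash)→1040, (C,merge)→1380, (B,merge)→2070, (C,nl)→4300, (B,nl)→8280; best=880 via (C,hash)

cost=880; order=B,A,C; methods=hash,hash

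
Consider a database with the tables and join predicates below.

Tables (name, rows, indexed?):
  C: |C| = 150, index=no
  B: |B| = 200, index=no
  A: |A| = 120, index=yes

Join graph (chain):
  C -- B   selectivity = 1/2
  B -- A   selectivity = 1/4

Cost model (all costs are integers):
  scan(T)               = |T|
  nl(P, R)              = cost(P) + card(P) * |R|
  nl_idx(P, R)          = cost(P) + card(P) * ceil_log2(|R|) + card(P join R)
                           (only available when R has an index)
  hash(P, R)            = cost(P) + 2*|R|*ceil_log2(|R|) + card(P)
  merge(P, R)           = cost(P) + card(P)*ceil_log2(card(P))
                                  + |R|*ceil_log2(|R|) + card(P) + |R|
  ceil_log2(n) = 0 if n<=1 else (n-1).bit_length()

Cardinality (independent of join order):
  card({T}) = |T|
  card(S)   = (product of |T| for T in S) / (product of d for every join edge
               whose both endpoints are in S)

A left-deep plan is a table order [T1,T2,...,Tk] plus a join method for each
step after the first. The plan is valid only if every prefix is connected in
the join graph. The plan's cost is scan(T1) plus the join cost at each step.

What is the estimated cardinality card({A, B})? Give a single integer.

6000

Tables in S: A(120), B(200)
Edges inside S: B-A(d=4)
numerator = 120 * 200 = 24000
denominator = 4 = 4
card(S) = 24000 / 4 = 6000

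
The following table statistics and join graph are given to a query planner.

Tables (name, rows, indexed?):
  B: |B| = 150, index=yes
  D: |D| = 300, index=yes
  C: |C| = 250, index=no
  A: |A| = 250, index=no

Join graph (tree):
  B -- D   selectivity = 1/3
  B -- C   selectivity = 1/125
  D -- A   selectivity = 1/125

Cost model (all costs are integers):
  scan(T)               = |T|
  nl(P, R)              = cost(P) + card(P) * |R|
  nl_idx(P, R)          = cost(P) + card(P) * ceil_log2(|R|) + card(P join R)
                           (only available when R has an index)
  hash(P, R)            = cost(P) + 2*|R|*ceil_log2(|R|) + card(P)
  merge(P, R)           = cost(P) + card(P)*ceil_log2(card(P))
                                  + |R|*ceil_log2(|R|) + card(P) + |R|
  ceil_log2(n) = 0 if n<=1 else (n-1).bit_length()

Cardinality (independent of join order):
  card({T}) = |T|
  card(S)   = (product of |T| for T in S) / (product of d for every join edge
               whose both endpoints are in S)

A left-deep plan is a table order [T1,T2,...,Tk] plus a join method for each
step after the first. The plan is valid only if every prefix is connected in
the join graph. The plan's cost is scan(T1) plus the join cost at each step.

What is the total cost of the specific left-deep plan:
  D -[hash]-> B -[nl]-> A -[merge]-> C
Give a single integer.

step 1: scan D: cost=300, card=300
step 2: join B via hash
    card(P join B) = 300*150/(3) = 15000
    cost = 300 + 2*150*8 + 300 = 3000
step 3: join A via nl
    card(P join A) = 15000*250/(125) = 30000
    cost = 3000 + 15000*250 = 3753000
step 4: join C via merge
    card(P join C) = 30000*250/(125) = 60000
    cost = 3753000 + 30000*15 + 250*8 + 30000 + 250 = 4235250

4235250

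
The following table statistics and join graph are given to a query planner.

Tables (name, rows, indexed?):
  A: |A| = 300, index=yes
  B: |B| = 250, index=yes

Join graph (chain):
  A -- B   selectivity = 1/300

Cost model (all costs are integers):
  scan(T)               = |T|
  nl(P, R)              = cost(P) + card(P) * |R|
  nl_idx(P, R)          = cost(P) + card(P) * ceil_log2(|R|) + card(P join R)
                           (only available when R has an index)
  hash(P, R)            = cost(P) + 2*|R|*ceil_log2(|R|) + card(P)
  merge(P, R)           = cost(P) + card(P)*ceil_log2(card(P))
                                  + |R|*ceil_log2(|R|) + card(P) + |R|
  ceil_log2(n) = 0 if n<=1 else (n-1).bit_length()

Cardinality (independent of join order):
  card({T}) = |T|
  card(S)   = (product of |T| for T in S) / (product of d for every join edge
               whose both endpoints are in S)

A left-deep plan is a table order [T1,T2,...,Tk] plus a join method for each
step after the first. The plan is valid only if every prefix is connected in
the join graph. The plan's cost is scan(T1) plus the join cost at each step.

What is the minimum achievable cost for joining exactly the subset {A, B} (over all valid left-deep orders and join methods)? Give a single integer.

Selinger DP over subsets of {A,B}:
  {A}: scan cost=300, card=300
  {B}: scan cost=250, card=250
  {AB}: card=250; try (A,nl_idx)→2750, (B,nl_idx)→2950, (B,hash)→4600, (A,merge)→5500, (B,merge)→5550, (A,hash)→5900 …(+2); best=2750 via (A,nl_idx)

2750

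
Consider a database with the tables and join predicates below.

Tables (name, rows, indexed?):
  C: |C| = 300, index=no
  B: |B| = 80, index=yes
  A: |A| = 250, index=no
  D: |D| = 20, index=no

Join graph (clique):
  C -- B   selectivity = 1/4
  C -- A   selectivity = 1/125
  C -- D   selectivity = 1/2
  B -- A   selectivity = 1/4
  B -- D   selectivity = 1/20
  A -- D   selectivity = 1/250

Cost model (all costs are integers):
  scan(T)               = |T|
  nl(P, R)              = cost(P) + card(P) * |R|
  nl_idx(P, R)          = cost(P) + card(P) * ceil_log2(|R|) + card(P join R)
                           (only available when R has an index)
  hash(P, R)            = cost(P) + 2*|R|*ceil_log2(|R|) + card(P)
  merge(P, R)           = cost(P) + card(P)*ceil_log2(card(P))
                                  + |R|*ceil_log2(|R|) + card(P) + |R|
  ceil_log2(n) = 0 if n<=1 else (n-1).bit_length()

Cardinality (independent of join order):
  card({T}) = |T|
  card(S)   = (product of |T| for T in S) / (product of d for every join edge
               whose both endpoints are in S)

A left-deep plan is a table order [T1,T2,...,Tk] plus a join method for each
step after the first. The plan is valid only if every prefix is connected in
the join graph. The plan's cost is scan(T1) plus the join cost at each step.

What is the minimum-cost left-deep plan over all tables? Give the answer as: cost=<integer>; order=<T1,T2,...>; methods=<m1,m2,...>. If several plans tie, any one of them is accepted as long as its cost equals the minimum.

cost=3980; order=A,D,B,C; methods=hash,nl_idx,merge

Selinger DP (subsets sized 1..n):
  {C}: scan cost=300, card=300
  {B}: scan cost=80, card=80
  {A}: scan cost=250, card=250
  {D}: scan cost=20, card=20
  {BC}: card=6000; try (B,hash)→1720, (C,merge)→3720, (B,merge)→3940, (C,hash)→5560, (B,nl_idx)→8400, (C,nl)→24080 …(+1); best=1720 via (B,hash)
  {AC}: card=600; try (A,hash)→4600, (C,merge)→5500, (A,merge)→5550, (C,hash)→5900, (C,nl)→75250, (A,nl)→75300; best=4600 via (A,hash)
  {CD}: card=3000; try (D,hash)→800, (C,merge)→3140, (D,merge)→3420, (C,hash)→5440, (C,nl)→6020, (D,nl)→6300; best=800 via (D,hash)
  {AB}: card=5000; try (B,hash)→1620, (A,merge)→2970, (B,merge)→3140, (A,hash)→4160, (B,nl_idx)→7000, (A,nl)→20080 …(+1); best=1620 via (B,hash)
  {BD}: card=80; try (B,nl_idx)→240, (D,hash)→360, (B,merge)→780, (D,merge)→840, (B,hash)→1160, (B,nl)→1620 …(+1); best=240 via (B,nl_idx)
  {AD}: card=20; try (D,hash)→700, (A,merge)→2390, (D,merge)→2620, (A,hash)→4040, (A,nl)→5020, (D,nl)→5250; best=700 via (D,hash)
  {ABC}: card=3000; try (B,hash)→6320, (A,hash)→11720, (B,nl_idx)→11800, (B,merge)→11840, (C,hash)→12020, (B,nl)→52600 …(+4); best=6320 via (B,hash)
  {BCD}: card=3000; try (C,merge)→3880, (B,hash)→4920, (C,hash)→5720, (D,hash)→7920, (C,nl)→24240, (B,nl_idx)→24800 …(+4); best=3880 via (C,merge)
  {ACD}: card=24; try (C,merge)→3820, (D,hash)→5400, (C,hash)→6120, (C,nl)→6700, (A,hash)→7800, (D,merge)→11320 …(+3); best=3820 via (C,merge)
  {ABD}: card=20; try (B,nl_idx)→860, (B,merge)→1460, (B,hash)→1840, (B,nl)→2300, (A,merge)→3130, (A,hash)→4320 …(+4); best=860 via (B,nl_idx)
  {ABCD}: card=6; try (C,merge)→3980, (B,nl_idx)→3994, (B,merge)→4604, (B,hash)→4964, (B,nl)→5740, (C,hash)→6280 …(+7); best=3980 via (C,merge)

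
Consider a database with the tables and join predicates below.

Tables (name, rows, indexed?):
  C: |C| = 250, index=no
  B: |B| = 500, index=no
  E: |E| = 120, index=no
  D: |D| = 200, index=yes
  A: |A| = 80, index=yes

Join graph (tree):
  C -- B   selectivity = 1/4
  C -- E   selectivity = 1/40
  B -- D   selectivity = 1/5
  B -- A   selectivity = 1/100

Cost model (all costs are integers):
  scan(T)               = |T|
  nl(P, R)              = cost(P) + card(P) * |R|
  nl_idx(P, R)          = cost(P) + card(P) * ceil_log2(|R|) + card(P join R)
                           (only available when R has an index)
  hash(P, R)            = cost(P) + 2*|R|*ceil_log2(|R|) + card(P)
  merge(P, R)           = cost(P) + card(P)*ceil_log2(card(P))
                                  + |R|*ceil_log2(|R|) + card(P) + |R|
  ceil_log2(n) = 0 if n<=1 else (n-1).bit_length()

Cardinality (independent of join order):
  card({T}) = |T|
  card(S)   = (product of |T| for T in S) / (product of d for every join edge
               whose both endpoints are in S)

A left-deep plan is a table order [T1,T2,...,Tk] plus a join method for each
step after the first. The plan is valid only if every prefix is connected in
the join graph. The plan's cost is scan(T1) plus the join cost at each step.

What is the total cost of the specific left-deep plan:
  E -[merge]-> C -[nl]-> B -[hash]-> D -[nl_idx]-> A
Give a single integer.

step 1: scan E: cost=120, card=120
step 2: join C via merge
    card(P join C) = 120*250/(40) = 750
    cost = 120 + 120*7 + 250*8 + 120 + 250 = 3330
step 3: join B via nl
    card(P join B) = 750*500/(4) = 93750
    cost = 3330 + 750*500 = 378330
step 4: join D via hash
    card(P join D) = 93750*200/(5) = 3750000
    cost = 378330 + 2*200*8 + 93750 = 475280
step 5: join A via nl_idx
    card(P join A) = 3750000*80/(100) = 3000000
    cost = 475280 + 3750000*7 + 3000000 = 29725280

29725280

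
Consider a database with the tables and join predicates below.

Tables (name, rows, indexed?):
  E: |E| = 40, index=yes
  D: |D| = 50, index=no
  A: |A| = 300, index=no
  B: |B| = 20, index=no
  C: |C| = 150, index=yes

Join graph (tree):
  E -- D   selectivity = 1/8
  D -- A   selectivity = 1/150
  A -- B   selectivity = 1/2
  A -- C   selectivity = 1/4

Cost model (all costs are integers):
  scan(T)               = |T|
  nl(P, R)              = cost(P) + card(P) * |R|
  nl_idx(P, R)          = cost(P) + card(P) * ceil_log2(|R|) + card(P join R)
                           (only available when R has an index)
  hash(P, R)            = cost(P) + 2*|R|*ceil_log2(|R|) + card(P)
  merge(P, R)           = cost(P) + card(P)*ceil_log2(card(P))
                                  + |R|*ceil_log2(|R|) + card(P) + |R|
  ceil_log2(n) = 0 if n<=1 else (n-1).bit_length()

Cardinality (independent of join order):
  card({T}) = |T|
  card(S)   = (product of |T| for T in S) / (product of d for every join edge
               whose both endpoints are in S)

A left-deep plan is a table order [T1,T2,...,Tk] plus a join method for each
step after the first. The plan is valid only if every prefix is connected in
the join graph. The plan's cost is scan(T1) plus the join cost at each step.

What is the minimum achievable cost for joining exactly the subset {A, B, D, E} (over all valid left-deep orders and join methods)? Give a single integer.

2480

Selinger DP over subsets of {A,B,D,E}:
  {E}: scan cost=40, card=40
  {D}: scan cost=50, card=50
  {A}: scan cost=300, card=300
  {B}: scan cost=20, card=20
  {DE}: card=250; try (E,hash)→580, (E,nl_idx)→600, (D,merge)→670, (E,merge)→680, (D,hash)→680, (D,nl)→2040 …(+1); best=580 via (E,hash)
  {AD}: card=100; try (D,hash)→1200, (A,merge)→3400, (D,merge)→3650, (A,hash)→5500, (A,nl)→15050, (D,nl)→15300; best=1200 via (D,hash)
  {AB}: card=3000; try (B,hash)→800, (A,merge)→3140, (B,merge)→3420, (A,hash)→5440, (A,nl)→6020, (B,nl)→6300; best=800 via (B,hash)
  {ADE}: card=500; try (E,hash)→1780, (E,merge)→2280, (E,nl_idx)→2300, (E,nl)→5200, (A,merge)→5830, (A,hash)→6230 …(+1); best=1780 via (E,hash)
  {ABD}: card=1000; try (B,hash)→1500, (B,merge)→2120, (B,nl)→3200, (D,hash)→4400, (D,merge)→40150, (D,nl)→150800; best=1500 via (B,hash)
  {ABDE}: card=5000; try (B,hash)→2480, (E,hash)→2980, (B,merge)→6900, (B,nl)→11780, (E,nl_idx)→12500, (E,merge)→12780 …(+1); best=2480 via (B,hash)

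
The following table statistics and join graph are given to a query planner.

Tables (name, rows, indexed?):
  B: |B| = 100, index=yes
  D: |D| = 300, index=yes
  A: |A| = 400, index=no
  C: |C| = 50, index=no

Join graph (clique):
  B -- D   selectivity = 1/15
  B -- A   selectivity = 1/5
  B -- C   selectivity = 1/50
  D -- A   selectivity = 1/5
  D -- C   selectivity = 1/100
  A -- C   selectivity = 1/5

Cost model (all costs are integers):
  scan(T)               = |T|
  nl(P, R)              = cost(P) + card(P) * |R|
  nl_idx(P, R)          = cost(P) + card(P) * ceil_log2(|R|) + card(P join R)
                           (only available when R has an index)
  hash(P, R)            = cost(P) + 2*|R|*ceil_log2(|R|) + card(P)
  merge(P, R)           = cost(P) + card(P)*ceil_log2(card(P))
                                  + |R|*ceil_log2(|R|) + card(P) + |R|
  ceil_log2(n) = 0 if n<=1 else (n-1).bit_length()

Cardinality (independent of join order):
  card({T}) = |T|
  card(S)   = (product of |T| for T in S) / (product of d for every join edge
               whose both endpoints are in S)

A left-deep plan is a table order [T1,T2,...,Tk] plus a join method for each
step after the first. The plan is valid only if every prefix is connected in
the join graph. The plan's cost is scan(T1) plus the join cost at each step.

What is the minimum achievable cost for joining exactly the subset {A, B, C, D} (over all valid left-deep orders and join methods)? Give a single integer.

Selinger DP over subsets of {A,B,C,D}:
  {B}: scan cost=100, card=100
  {D}: scan cost=300, card=300
  {A}: scan cost=400, card=400
  {C}: scan cost=50, card=50
  {BD}: card=2000; try (B,hash)→2000, (D,nl_idx)→3000, (D,merge)→3900, (B,merge)→4100, (B,nl_idx)→4400, (D,hash)→5600 …(+2); best=2000 via (B,hash)
  {AB}: card=8000; try (B,hash)→2200, (A,merge)→4900, (B,merge)→5200, (A,hash)→7400, (B,nl_idx)→11200, (A,nl)→40100 …(+1); best=2200 via (B,hash)
  {BC}: card=100; try (B,nl_idx)→500, (C,hash)→800, (B,merge)→1200, (C,merge)→1250, (B,hash)→1500, (B,nl)→5050 …(+1); best=500 via (B,nl_idx)
  {AD}: card=24000; try (D,hash)→6200, (A,merge)→7300, (D,merge)→7400, (A,hash)→7800, (D,nl_idx)→28000, (A,nl)→120300 …(+1); best=6200 via (D,hash)
  {CD}: card=150; try (D,nl_idx)→650, (C,hash)→1200, (D,merge)→3400, (C,merge)→3650, (D,hash)→5500, (D,nl)→15050 …(+1); best=650 via (D,nl_idx)
  {AC}: card=4000; try (C,hash)→1400, (A,merge)→4400, (C,merge)→4750, (A,hash)→7300, (A,nl)→20050, (C,nl)→20400; best=1400 via (C,hash)
  {ABD}: card=32000; try (A,hash)→11200, (D,hash)→15600, (A,merge)→30000, (B,hash)→31600, (D,nl_idx)→106200, (D,merge)→117200 …(+5); best=11200 via (A,hash)
  {BCD}: card=20; try (D,nl_idx)→1420, (B,nl_idx)→1720, (B,hash)→2200, (B,merge)→2800, (D,merge)→4300, (C,hash)→4600 …(+5); best=1420 via (D,nl_idx)
  {ABC}: card=1600; try (A,merge)→5300, (B,hash)→6800, (A,hash)→7800, (C,hash)→10800, (B,nl_idx)→31000, (A,nl)→40500 …(+4); best=5300 via (A,merge)
  {ACD}: card=2400; try (A,merge)→6000, (A,hash)→8000, (D,hash)→10800, (C,hash)→30800, (D,nl_idx)→39800, (D,merge)→56400 …(+4); best=6000 via (A,merge)
  {ABCD}: card=64; try (A,merge)→5540, (A,hash)→8640, (A,nl)→9420, (B,hash)→9800, (D,hash)→12300, (D,nl_idx)→19764 …(+8); best=5540 via (A,merge)

5540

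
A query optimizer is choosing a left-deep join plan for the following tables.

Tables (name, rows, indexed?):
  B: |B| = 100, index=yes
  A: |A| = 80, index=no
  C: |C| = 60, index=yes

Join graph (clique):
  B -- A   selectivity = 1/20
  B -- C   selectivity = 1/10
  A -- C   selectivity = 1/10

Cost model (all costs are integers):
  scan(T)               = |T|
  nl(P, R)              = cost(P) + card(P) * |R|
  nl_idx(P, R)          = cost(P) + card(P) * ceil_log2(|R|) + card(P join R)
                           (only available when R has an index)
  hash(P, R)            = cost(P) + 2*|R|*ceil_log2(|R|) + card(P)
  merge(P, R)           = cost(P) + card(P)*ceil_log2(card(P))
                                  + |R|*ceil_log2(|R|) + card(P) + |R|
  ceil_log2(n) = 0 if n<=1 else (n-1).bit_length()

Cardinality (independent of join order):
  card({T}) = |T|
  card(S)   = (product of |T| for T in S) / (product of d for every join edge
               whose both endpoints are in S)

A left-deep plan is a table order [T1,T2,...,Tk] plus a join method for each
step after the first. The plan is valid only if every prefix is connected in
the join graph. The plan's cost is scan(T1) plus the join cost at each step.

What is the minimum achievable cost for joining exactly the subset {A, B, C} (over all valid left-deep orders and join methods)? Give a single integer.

Selinger DP over subsets of {A,B,C}:
  {B}: scan cost=100, card=100
  {A}: scan cost=80, card=80
  {C}: scan cost=60, card=60
  {AB}: card=400; try (B,nl_idx)→1040, (A,hash)→1320, (B,merge)→1520, (A,merge)→1540, (B,hash)→1560, (B,nl)→8080 …(+1); best=1040 via (B,nl_idx)
  {BC}: card=600; try (C,hash)→920, (B,nl_idx)→1080, (B,merge)→1280, (C,nl_idx)→1300, (C,merge)→1320, (B,hash)→1520 …(+2); best=920 via (C,hash)
  {AC}: card=480; try (C,hash)→880, (C,nl_idx)→1040, (A,merge)→1120, (C,merge)→1140, (A,hash)→1240, (A,nl)→4860 …(+1); best=880 via (C,hash)
  {ABC}: card=240; try (C,hash)→2160, (A,hash)→2640, (B,hash)→2760, (C,nl_idx)→3680, (B,nl_idx)→4480, (C,merge)→5460 …(+5); best=2160 via (C,hash)

2160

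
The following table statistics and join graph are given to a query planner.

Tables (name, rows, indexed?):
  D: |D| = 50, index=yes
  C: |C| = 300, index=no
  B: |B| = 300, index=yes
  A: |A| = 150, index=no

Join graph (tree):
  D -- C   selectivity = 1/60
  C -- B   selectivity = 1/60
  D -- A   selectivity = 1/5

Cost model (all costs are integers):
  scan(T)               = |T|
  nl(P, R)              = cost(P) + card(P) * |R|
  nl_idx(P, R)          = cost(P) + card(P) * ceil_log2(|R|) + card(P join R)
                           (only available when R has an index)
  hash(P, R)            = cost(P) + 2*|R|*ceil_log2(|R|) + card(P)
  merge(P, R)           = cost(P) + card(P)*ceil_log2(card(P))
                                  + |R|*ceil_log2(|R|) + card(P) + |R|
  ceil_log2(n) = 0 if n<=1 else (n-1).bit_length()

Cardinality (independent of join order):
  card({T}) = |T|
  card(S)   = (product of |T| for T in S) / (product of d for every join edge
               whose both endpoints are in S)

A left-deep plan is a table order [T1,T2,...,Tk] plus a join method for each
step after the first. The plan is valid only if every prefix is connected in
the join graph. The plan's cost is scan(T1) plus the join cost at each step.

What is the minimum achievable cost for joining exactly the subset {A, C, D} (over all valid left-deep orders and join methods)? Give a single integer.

3850

Selinger DP over subsets of {A,C,D}:
  {D}: scan cost=50, card=50
  {C}: scan cost=300, card=300
  {A}: scan cost=150, card=150
  {CD}: card=250; try (D,hash)→1200, (D,nl_idx)→2350, (C,merge)→3400, (D,merge)→3650, (C,hash)→5500, (C,nl)→15050 …(+1); best=1200 via (D,hash)
  {AD}: card=1500; try (D,hash)→900, (A,merge)→1750, (D,merge)→1850, (A,hash)→2500, (D,nl_idx)→2550, (A,nl)→7550 …(+1); best=900 via (D,hash)
  {ACD}: card=7500; try (A,hash)→3850, (A,merge)→4800, (C,hash)→7800, (C,merge)→21900, (A,nl)→38700, (C,nl)→450900; best=3850 via (A,hash)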